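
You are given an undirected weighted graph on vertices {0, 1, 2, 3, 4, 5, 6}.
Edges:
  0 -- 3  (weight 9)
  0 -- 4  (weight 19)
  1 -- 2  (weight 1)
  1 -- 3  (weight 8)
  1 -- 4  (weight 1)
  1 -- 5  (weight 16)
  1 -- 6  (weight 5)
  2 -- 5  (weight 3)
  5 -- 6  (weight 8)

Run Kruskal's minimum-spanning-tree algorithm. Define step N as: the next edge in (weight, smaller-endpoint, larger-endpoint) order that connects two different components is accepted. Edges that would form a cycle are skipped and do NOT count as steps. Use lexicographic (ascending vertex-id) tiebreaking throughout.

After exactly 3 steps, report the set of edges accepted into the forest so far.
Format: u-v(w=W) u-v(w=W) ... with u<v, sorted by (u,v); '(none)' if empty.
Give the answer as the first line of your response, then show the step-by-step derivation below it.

1-2(w=1) 1-4(w=1) 2-5(w=3)

step 1: add edge 1-2 (w=1); MST = {1-2(w=1)}
step 2: add edge 1-4 (w=1); MST = {1-2(w=1) 1-4(w=1)}
step 3: add edge 2-5 (w=3); MST = {1-2(w=1) 1-4(w=1) 2-5(w=3)}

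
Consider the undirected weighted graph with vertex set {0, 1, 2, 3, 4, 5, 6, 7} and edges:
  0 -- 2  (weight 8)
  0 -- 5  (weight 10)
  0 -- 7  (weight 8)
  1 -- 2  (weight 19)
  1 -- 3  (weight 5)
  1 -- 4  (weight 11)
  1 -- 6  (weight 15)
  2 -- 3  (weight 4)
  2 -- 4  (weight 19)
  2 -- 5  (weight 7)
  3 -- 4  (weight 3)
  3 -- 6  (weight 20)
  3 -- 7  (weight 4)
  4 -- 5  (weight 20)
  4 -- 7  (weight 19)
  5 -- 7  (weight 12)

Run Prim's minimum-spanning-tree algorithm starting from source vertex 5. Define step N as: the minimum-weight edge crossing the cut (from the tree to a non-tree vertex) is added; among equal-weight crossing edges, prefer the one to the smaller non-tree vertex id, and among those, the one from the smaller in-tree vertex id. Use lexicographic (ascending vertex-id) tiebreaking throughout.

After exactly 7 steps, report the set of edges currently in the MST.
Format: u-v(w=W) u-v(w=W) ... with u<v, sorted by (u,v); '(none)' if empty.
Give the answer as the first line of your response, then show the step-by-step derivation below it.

0-2(w=8) 1-3(w=5) 1-6(w=15) 2-3(w=4) 2-5(w=7) 3-4(w=3) 3-7(w=4)

step 1: add edge 2-5 (w=7); MST = {2-5(w=7)}
step 2: add edge 2-3 (w=4); MST = {2-3(w=4) 2-5(w=7)}
step 3: add edge 3-4 (w=3); MST = {2-3(w=4) 2-5(w=7) 3-4(w=3)}
step 4: add edge 3-7 (w=4); MST = {2-3(w=4) 2-5(w=7) 3-4(w=3) 3-7(w=4)}
step 5: add edge 1-3 (w=5); MST = {1-3(w=5) 2-3(w=4) 2-5(w=7) 3-4(w=3) 3-7(w=4)}
step 6: add edge 0-2 (w=8); MST = {0-2(w=8) 1-3(w=5) 2-3(w=4) 2-5(w=7) 3-4(w=3) 3-7(w=4)}
step 7: add edge 1-6 (w=15); MST = {0-2(w=8) 1-3(w=5) 1-6(w=15) 2-3(w=4) 2-5(w=7) 3-4(w=3) 3-7(w=4)}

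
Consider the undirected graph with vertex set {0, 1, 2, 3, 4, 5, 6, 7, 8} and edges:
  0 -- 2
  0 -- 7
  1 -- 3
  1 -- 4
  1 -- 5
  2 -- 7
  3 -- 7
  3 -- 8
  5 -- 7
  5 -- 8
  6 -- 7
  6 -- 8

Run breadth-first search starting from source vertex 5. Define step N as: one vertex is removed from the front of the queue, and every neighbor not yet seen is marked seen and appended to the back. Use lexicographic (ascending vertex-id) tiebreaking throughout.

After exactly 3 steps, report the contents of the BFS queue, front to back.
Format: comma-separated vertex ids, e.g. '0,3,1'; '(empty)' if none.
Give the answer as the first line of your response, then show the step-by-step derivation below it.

8,3,4,0,2,6

step 1: dequeue 5; queue=[1,7,8]; order=5
step 2: dequeue 1; queue=[7,8,3,4]; order=5,1
step 3: dequeue 7; queue=[8,3,4,0,2,6]; order=5,1,7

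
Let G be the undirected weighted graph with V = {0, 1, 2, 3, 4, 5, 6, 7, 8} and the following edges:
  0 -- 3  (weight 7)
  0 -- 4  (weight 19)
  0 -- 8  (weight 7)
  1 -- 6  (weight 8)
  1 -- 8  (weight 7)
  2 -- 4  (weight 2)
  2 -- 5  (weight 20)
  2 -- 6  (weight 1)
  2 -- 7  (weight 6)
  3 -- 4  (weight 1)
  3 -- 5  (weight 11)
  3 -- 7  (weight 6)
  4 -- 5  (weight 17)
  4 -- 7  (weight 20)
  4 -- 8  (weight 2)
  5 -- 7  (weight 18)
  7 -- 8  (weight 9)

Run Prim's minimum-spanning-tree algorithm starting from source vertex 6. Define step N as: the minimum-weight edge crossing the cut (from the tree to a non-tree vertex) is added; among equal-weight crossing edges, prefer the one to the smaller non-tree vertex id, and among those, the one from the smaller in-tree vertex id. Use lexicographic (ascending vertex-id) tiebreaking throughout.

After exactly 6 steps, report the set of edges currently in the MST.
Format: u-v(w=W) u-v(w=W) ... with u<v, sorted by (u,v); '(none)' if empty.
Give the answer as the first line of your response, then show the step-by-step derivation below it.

0-3(w=7) 2-4(w=2) 2-6(w=1) 2-7(w=6) 3-4(w=1) 4-8(w=2)

step 1: add edge 2-6 (w=1); MST = {2-6(w=1)}
step 2: add edge 2-4 (w=2); MST = {2-4(w=2) 2-6(w=1)}
step 3: add edge 3-4 (w=1); MST = {2-4(w=2) 2-6(w=1) 3-4(w=1)}
step 4: add edge 4-8 (w=2); MST = {2-4(w=2) 2-6(w=1) 3-4(w=1) 4-8(w=2)}
step 5: add edge 2-7 (w=6); MST = {2-4(w=2) 2-6(w=1) 2-7(w=6) 3-4(w=1) 4-8(w=2)}
step 6: add edge 0-3 (w=7); MST = {0-3(w=7) 2-4(w=2) 2-6(w=1) 2-7(w=6) 3-4(w=1) 4-8(w=2)}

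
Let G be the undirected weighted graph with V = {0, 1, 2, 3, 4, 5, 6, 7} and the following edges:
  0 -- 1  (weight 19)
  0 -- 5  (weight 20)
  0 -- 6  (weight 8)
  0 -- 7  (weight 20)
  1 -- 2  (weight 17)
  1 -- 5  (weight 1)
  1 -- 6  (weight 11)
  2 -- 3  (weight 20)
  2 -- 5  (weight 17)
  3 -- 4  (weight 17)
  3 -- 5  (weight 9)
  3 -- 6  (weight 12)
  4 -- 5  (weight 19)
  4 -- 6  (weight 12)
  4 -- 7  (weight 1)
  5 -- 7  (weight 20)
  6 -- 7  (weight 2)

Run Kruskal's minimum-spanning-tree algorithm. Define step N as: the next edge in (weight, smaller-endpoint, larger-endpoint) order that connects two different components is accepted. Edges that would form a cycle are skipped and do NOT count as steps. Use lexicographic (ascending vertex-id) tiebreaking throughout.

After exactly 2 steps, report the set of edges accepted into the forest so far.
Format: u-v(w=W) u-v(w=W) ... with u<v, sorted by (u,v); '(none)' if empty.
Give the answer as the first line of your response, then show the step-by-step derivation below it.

1-5(w=1) 4-7(w=1)

step 1: add edge 1-5 (w=1); MST = {1-5(w=1)}
step 2: add edge 4-7 (w=1); MST = {1-5(w=1) 4-7(w=1)}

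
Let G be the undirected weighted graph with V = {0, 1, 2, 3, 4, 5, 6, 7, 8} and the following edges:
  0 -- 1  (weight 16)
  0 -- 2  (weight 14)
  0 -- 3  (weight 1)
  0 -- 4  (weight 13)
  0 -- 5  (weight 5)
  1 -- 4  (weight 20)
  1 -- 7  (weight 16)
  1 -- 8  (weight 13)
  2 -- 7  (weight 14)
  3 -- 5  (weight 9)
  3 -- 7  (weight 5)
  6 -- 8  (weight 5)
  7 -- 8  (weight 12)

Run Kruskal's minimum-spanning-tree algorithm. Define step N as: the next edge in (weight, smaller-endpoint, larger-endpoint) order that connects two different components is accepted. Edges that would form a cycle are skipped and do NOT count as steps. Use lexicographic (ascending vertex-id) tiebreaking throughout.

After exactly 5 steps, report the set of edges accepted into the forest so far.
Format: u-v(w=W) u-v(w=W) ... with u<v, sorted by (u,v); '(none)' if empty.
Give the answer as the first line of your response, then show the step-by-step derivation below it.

0-3(w=1) 0-5(w=5) 3-7(w=5) 6-8(w=5) 7-8(w=12)

step 1: add edge 0-3 (w=1); MST = {0-3(w=1)}
step 2: add edge 0-5 (w=5); MST = {0-3(w=1) 0-5(w=5)}
step 3: add edge 3-7 (w=5); MST = {0-3(w=1) 0-5(w=5) 3-7(w=5)}
step 4: add edge 6-8 (w=5); MST = {0-3(w=1) 0-5(w=5) 3-7(w=5) 6-8(w=5)}
step 5: add edge 7-8 (w=12); MST = {0-3(w=1) 0-5(w=5) 3-7(w=5) 6-8(w=5) 7-8(w=12)}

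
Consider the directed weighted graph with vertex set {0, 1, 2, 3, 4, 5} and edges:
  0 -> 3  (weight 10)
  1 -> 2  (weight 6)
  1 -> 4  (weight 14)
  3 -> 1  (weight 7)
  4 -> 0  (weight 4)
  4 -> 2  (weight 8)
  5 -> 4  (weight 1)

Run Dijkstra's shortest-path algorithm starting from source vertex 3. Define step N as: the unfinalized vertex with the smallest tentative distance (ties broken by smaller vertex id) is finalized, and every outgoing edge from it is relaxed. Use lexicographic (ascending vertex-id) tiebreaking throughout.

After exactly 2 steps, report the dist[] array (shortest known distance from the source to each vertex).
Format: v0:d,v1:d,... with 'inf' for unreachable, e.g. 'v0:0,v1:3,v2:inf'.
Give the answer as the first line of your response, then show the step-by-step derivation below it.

v0:inf,v1:7,v2:13,v3:0,v4:21,v5:inf

step 1: dist = v0:inf,v1:7,v2:inf,v3:0,v4:inf,v5:inf
step 2: dist = v0:inf,v1:7,v2:13,v3:0,v4:21,v5:inf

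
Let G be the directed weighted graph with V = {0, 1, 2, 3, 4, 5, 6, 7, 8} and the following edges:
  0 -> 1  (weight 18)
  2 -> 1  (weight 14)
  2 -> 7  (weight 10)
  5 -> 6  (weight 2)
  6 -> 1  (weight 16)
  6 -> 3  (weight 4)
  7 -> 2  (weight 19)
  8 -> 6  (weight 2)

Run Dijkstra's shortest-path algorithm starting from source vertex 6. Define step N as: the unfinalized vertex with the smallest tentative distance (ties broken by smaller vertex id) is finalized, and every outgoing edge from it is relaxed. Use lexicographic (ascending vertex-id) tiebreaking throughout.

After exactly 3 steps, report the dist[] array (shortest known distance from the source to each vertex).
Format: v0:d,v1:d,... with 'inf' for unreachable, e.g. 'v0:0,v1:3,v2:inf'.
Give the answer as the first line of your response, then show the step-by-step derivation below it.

v0:inf,v1:16,v2:inf,v3:4,v4:inf,v5:inf,v6:0,v7:inf,v8:inf

step 1: dist = v0:inf,v1:16,v2:inf,v3:4,v4:inf,v5:inf,v6:0,v7:inf,v8:inf
step 2: dist = v0:inf,v1:16,v2:inf,v3:4,v4:inf,v5:inf,v6:0,v7:inf,v8:inf
step 3: dist = v0:inf,v1:16,v2:inf,v3:4,v4:inf,v5:inf,v6:0,v7:inf,v8:inf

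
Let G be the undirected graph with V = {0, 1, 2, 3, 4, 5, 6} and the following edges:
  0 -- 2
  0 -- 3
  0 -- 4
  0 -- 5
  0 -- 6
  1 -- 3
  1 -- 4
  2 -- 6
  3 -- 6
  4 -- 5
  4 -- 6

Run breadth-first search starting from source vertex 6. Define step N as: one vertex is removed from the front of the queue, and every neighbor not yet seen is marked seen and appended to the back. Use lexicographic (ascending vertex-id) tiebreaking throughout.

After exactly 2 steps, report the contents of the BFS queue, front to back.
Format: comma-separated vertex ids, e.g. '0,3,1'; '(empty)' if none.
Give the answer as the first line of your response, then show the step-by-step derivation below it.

2,3,4,5

step 1: dequeue 6; queue=[0,2,3,4]; order=6
step 2: dequeue 0; queue=[2,3,4,5]; order=6,0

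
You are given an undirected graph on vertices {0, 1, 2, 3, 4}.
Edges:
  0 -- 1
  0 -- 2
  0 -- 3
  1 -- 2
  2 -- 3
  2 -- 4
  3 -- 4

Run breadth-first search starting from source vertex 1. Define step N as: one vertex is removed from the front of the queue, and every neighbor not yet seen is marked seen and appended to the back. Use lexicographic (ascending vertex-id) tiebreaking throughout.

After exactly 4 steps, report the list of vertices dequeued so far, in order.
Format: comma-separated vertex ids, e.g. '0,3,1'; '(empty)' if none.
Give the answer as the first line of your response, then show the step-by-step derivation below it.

1,0,2,3

step 1: dequeue 1; queue=[0,2]; order=1
step 2: dequeue 0; queue=[2,3]; order=1,0
step 3: dequeue 2; queue=[3,4]; order=1,0,2
step 4: dequeue 3; queue=[4]; order=1,0,2,3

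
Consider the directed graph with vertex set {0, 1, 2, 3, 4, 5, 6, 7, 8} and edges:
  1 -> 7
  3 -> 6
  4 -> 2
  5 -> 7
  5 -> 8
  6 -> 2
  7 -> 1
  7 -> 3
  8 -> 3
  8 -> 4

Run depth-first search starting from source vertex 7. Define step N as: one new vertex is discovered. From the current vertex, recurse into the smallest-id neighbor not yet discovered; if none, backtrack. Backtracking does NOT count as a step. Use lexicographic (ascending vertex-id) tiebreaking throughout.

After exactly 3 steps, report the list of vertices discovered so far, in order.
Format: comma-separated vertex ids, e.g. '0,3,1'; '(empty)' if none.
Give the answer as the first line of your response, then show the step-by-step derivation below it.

7,1,3

step 1: discover 7; path=7; order=7
step 2: discover 1; path=7>1; order=7,1
step 3: discover 3; path=7>3; order=7,1,3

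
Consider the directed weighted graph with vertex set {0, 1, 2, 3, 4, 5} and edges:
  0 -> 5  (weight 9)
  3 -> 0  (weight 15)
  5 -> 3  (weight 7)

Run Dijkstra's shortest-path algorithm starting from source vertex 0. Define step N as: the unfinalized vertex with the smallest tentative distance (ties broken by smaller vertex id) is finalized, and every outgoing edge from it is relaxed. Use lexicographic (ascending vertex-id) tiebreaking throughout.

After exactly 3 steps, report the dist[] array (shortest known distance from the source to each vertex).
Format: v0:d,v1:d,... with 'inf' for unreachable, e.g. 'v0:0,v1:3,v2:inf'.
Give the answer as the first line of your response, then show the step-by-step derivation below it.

v0:0,v1:inf,v2:inf,v3:16,v4:inf,v5:9

step 1: dist = v0:0,v1:inf,v2:inf,v3:inf,v4:inf,v5:9
step 2: dist = v0:0,v1:inf,v2:inf,v3:16,v4:inf,v5:9
step 3: dist = v0:0,v1:inf,v2:inf,v3:16,v4:inf,v5:9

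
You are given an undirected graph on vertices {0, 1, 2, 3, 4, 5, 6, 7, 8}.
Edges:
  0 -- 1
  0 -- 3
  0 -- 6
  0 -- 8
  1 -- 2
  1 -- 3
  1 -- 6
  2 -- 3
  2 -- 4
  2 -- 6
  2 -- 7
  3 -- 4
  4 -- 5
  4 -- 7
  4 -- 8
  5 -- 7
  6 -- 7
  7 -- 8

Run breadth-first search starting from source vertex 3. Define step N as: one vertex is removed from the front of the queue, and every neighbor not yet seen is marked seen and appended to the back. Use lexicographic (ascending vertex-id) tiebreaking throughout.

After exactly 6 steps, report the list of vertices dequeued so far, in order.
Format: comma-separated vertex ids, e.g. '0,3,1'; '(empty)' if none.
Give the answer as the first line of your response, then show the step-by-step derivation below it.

3,0,1,2,4,6

step 1: dequeue 3; queue=[0,1,2,4]; order=3
step 2: dequeue 0; queue=[1,2,4,6,8]; order=3,0
step 3: dequeue 1; queue=[2,4,6,8]; order=3,0,1
step 4: dequeue 2; queue=[4,6,8,7]; order=3,0,1,2
step 5: dequeue 4; queue=[6,8,7,5]; order=3,0,1,2,4
step 6: dequeue 6; queue=[8,7,5]; order=3,0,1,2,4,6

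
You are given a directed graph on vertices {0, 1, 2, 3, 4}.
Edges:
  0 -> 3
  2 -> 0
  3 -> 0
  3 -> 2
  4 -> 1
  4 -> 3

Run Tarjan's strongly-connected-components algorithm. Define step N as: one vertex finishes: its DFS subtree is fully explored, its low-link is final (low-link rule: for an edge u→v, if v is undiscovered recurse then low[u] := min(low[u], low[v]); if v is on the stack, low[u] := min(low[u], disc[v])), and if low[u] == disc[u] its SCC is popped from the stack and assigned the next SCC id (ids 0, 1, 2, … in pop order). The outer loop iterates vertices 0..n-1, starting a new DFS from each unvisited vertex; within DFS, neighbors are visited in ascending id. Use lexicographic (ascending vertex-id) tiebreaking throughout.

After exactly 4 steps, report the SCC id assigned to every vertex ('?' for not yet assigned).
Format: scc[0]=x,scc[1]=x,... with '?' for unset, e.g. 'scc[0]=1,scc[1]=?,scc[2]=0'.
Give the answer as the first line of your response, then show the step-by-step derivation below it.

scc[0]=0,scc[1]=1,scc[2]=0,scc[3]=0,scc[4]=?

step 1: low=(low[0]=0,low[1]=?,low[2]=0,low[3]=0,low[4]=?); scc=(scc[0]=?,scc[1]=?,scc[2]=?,scc[3]=?,scc[4]=?)
step 2: low=(low[0]=0,low[1]=?,low[2]=0,low[3]=0,low[4]=?); scc=(scc[0]=?,scc[1]=?,scc[2]=?,scc[3]=?,scc[4]=?)
step 3: low=(low[0]=0,low[1]=?,low[2]=0,low[3]=0,low[4]=?); scc=(scc[0]=0,scc[1]=?,scc[2]=0,scc[3]=0,scc[4]=?)
step 4: low=(low[0]=0,low[1]=3,low[2]=0,low[3]=0,low[4]=?); scc=(scc[0]=0,scc[1]=1,scc[2]=0,scc[3]=0,scc[4]=?)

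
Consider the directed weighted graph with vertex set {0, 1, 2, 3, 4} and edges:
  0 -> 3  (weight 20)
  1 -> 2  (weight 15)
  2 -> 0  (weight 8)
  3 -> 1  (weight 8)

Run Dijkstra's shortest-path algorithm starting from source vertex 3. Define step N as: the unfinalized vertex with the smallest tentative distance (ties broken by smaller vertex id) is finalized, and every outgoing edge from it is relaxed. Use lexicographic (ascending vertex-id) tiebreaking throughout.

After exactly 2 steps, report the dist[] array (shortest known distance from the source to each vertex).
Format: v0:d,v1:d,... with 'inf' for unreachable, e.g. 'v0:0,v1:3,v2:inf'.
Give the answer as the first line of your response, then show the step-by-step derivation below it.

v0:inf,v1:8,v2:23,v3:0,v4:inf

step 1: dist = v0:inf,v1:8,v2:inf,v3:0,v4:inf
step 2: dist = v0:inf,v1:8,v2:23,v3:0,v4:inf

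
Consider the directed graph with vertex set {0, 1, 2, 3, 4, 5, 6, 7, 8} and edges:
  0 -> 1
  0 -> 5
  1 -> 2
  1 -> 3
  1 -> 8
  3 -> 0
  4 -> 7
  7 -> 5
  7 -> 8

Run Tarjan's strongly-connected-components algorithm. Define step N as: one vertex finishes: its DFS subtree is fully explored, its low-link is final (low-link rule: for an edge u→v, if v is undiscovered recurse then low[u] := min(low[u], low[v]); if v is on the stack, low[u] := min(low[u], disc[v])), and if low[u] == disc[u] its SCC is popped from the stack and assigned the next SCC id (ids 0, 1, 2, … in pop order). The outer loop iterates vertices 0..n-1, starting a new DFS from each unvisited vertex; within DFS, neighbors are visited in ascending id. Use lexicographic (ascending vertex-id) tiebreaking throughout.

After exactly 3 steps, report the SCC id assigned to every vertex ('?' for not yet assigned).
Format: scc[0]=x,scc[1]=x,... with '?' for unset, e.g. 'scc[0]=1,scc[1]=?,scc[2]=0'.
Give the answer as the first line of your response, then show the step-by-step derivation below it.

scc[0]=?,scc[1]=?,scc[2]=0,scc[3]=?,scc[4]=?,scc[5]=?,scc[6]=?,scc[7]=?,scc[8]=1

step 1: low=(low[0]=0,low[1]=1,low[2]=2,low[3]=?,low[4]=?,low[5]=?,low[6]=?,low[7]=?,low[8]=?); scc=(scc[0]=?,scc[1]=?,scc[2]=0,scc[3]=?,scc[4]=?,scc[5]=?,scc[6]=?,scc[7]=?,scc[8]=?)
step 2: low=(low[0]=0,low[1]=1,low[2]=2,low[3]=0,low[4]=?,low[5]=?,low[6]=?,low[7]=?,low[8]=?); scc=(scc[0]=?,scc[1]=?,scc[2]=0,scc[3]=?,scc[4]=?,scc[5]=?,scc[6]=?,scc[7]=?,scc[8]=?)
step 3: low=(low[0]=0,low[1]=0,low[2]=2,low[3]=0,low[4]=?,low[5]=?,low[6]=?,low[7]=?,low[8]=4); scc=(scc[0]=?,scc[1]=?,scc[2]=0,scc[3]=?,scc[4]=?,scc[5]=?,scc[6]=?,scc[7]=?,scc[8]=1)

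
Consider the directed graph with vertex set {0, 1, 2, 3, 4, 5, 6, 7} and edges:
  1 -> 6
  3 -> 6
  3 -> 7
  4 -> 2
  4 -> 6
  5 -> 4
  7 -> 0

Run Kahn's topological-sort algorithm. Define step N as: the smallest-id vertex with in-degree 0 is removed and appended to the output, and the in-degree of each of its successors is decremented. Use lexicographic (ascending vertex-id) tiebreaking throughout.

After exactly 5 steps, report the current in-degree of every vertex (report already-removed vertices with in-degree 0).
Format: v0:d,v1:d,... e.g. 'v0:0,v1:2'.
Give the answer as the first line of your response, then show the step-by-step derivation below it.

v0:1,v1:0,v2:0,v3:0,v4:0,v5:0,v6:0,v7:0

step 1: output 1; order=[1]; indeg=(1,0,1,0,1,0,2,1)
step 2: output 3; order=[1,3]; indeg=(1,0,1,0,1,0,1,0)
step 3: output 5; order=[1,3,5]; indeg=(1,0,1,0,0,0,1,0)
step 4: output 4; order=[1,3,5,4]; indeg=(1,0,0,0,0,0,0,0)
step 5: output 2; order=[1,3,5,4,2]; indeg=(1,0,0,0,0,0,0,0)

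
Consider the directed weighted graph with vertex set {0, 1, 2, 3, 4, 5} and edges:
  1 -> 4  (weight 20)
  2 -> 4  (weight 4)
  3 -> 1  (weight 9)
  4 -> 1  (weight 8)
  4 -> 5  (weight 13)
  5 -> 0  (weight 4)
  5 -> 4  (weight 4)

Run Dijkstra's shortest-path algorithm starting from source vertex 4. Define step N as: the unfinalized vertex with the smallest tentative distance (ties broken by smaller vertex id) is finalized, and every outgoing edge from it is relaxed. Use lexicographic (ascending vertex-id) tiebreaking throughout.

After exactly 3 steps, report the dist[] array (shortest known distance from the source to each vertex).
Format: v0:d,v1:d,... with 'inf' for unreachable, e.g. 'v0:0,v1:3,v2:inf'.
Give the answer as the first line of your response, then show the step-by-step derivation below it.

v0:17,v1:8,v2:inf,v3:inf,v4:0,v5:13

step 1: dist = v0:inf,v1:8,v2:inf,v3:inf,v4:0,v5:13
step 2: dist = v0:inf,v1:8,v2:inf,v3:inf,v4:0,v5:13
step 3: dist = v0:17,v1:8,v2:inf,v3:inf,v4:0,v5:13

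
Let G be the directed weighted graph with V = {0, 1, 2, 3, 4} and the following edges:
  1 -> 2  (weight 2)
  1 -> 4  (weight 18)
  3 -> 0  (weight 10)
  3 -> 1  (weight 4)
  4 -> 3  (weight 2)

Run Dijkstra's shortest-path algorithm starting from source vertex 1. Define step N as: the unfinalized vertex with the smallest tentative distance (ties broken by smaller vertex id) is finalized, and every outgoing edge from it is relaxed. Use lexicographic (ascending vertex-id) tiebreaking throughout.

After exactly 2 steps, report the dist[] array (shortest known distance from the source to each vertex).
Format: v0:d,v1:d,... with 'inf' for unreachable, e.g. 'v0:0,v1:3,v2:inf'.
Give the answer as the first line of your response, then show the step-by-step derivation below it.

v0:inf,v1:0,v2:2,v3:inf,v4:18

step 1: dist = v0:inf,v1:0,v2:2,v3:inf,v4:18
step 2: dist = v0:inf,v1:0,v2:2,v3:inf,v4:18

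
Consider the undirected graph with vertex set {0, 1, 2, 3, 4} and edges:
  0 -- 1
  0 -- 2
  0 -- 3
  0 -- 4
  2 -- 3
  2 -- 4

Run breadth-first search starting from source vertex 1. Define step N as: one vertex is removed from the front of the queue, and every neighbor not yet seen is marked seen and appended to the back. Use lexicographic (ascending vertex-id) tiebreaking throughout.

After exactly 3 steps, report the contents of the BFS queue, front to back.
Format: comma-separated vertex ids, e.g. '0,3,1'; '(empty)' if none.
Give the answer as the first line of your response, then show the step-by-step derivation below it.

3,4

step 1: dequeue 1; queue=[0]; order=1
step 2: dequeue 0; queue=[2,3,4]; order=1,0
step 3: dequeue 2; queue=[3,4]; order=1,0,2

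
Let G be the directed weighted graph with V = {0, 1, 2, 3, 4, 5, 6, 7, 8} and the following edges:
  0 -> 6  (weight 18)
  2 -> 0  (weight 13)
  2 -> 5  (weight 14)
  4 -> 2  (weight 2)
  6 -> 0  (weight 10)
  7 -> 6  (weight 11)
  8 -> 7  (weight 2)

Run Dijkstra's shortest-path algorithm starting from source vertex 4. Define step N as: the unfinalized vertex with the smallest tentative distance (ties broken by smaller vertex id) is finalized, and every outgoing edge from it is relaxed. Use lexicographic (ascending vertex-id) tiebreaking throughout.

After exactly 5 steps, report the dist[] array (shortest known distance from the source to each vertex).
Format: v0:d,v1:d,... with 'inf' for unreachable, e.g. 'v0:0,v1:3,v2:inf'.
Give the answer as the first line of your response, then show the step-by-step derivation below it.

v0:15,v1:inf,v2:2,v3:inf,v4:0,v5:16,v6:33,v7:inf,v8:inf

step 1: dist = v0:inf,v1:inf,v2:2,v3:inf,v4:0,v5:inf,v6:inf,v7:inf,v8:inf
step 2: dist = v0:15,v1:inf,v2:2,v3:inf,v4:0,v5:16,v6:inf,v7:inf,v8:inf
step 3: dist = v0:15,v1:inf,v2:2,v3:inf,v4:0,v5:16,v6:33,v7:inf,v8:inf
step 4: dist = v0:15,v1:inf,v2:2,v3:inf,v4:0,v5:16,v6:33,v7:inf,v8:inf
step 5: dist = v0:15,v1:inf,v2:2,v3:inf,v4:0,v5:16,v6:33,v7:inf,v8:inf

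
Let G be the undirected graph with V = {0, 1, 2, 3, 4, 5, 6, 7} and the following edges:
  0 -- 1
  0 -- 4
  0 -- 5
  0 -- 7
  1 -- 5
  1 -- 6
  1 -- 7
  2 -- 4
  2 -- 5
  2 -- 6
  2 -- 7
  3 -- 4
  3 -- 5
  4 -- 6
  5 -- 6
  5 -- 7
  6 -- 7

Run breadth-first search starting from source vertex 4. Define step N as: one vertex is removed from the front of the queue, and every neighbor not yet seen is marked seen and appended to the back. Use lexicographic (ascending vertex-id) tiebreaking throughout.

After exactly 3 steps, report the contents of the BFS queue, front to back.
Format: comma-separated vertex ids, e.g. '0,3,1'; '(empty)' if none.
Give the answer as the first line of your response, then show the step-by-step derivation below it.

3,6,1,5,7

step 1: dequeue 4; queue=[0,2,3,6]; order=4
step 2: dequeue 0; queue=[2,3,6,1,5,7]; order=4,0
step 3: dequeue 2; queue=[3,6,1,5,7]; order=4,0,2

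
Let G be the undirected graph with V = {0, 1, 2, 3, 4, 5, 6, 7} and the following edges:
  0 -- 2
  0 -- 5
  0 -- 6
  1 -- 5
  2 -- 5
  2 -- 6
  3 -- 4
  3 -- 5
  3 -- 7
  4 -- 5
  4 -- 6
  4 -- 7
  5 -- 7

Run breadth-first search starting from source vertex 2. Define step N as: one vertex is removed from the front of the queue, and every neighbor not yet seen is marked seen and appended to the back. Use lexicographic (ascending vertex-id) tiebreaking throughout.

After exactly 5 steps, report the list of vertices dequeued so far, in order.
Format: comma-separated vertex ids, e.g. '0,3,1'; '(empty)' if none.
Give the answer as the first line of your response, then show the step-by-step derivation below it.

2,0,5,6,1

step 1: dequeue 2; queue=[0,5,6]; order=2
step 2: dequeue 0; queue=[5,6]; order=2,0
step 3: dequeue 5; queue=[6,1,3,4,7]; order=2,0,5
step 4: dequeue 6; queue=[1,3,4,7]; order=2,0,5,6
step 5: dequeue 1; queue=[3,4,7]; order=2,0,5,6,1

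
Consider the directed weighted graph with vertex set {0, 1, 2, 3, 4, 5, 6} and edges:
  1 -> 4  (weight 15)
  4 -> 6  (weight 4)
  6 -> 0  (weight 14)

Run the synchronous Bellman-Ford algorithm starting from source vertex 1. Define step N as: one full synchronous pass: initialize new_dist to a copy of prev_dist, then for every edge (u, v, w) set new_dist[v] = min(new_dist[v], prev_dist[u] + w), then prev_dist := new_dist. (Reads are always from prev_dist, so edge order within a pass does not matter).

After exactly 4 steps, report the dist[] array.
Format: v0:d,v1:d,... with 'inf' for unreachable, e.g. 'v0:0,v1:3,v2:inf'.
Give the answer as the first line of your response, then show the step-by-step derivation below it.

v0:33,v1:0,v2:inf,v3:inf,v4:15,v5:inf,v6:19

step 1: dist = v0:inf,v1:0,v2:inf,v3:inf,v4:15,v5:inf,v6:inf
step 2: dist = v0:inf,v1:0,v2:inf,v3:inf,v4:15,v5:inf,v6:19
step 3: dist = v0:33,v1:0,v2:inf,v3:inf,v4:15,v5:inf,v6:19
step 4: dist = v0:33,v1:0,v2:inf,v3:inf,v4:15,v5:inf,v6:19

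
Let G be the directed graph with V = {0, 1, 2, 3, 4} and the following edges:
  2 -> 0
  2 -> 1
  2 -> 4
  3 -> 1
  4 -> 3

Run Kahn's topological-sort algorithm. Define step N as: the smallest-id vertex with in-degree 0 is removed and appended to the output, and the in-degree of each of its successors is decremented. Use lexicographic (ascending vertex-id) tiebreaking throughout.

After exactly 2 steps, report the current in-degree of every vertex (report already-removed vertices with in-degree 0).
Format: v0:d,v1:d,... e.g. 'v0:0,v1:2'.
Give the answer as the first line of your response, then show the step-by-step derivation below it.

v0:0,v1:1,v2:0,v3:1,v4:0

step 1: output 2; order=[2]; indeg=(0,1,0,1,0)
step 2: output 0; order=[2,0]; indeg=(0,1,0,1,0)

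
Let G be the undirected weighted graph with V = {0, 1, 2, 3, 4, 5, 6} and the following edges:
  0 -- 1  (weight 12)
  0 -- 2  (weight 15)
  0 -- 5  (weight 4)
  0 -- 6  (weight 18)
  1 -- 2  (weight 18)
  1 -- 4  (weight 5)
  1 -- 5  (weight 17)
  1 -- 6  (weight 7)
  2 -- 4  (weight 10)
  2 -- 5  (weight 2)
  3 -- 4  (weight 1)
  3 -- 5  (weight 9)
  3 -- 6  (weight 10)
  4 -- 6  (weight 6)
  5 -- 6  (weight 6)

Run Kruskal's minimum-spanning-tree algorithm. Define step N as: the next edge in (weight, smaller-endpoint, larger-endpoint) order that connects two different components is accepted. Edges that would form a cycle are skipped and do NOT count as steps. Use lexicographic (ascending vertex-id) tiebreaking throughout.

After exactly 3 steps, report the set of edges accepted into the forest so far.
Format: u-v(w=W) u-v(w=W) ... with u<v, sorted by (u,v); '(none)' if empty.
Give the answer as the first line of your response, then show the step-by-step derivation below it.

0-5(w=4) 2-5(w=2) 3-4(w=1)

step 1: add edge 3-4 (w=1); MST = {3-4(w=1)}
step 2: add edge 2-5 (w=2); MST = {2-5(w=2) 3-4(w=1)}
step 3: add edge 0-5 (w=4); MST = {0-5(w=4) 2-5(w=2) 3-4(w=1)}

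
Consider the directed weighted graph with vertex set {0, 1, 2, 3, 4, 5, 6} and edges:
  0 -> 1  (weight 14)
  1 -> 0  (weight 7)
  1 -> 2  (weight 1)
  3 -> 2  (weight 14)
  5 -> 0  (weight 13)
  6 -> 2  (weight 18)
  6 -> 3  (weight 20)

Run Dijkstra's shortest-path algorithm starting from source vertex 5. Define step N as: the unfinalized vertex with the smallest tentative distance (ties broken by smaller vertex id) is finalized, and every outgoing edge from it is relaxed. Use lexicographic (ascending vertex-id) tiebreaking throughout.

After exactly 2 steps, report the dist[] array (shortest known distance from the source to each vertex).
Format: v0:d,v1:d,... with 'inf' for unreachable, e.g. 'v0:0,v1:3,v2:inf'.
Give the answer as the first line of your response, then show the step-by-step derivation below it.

v0:13,v1:27,v2:inf,v3:inf,v4:inf,v5:0,v6:inf

step 1: dist = v0:13,v1:inf,v2:inf,v3:inf,v4:inf,v5:0,v6:inf
step 2: dist = v0:13,v1:27,v2:inf,v3:inf,v4:inf,v5:0,v6:inf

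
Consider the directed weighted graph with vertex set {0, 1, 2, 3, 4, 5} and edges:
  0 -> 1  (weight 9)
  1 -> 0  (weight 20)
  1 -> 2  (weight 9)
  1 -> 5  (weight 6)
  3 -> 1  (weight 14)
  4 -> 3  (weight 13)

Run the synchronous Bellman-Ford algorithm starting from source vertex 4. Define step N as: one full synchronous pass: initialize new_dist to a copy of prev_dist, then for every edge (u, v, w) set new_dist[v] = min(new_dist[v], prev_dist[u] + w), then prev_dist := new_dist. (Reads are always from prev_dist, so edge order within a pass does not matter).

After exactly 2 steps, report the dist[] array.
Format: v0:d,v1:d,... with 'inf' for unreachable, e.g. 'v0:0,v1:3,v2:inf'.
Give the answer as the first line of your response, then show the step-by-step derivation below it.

v0:inf,v1:27,v2:inf,v3:13,v4:0,v5:inf

step 1: dist = v0:inf,v1:inf,v2:inf,v3:13,v4:0,v5:inf
step 2: dist = v0:inf,v1:27,v2:inf,v3:13,v4:0,v5:inf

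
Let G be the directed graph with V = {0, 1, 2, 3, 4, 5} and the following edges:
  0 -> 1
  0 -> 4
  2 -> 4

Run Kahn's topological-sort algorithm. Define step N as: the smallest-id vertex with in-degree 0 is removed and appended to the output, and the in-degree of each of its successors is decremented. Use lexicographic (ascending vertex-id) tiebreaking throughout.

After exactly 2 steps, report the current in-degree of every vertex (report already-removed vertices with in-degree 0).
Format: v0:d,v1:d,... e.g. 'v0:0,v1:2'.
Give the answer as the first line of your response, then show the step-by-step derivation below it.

v0:0,v1:0,v2:0,v3:0,v4:1,v5:0

step 1: output 0; order=[0]; indeg=(0,0,0,0,1,0)
step 2: output 1; order=[0,1]; indeg=(0,0,0,0,1,0)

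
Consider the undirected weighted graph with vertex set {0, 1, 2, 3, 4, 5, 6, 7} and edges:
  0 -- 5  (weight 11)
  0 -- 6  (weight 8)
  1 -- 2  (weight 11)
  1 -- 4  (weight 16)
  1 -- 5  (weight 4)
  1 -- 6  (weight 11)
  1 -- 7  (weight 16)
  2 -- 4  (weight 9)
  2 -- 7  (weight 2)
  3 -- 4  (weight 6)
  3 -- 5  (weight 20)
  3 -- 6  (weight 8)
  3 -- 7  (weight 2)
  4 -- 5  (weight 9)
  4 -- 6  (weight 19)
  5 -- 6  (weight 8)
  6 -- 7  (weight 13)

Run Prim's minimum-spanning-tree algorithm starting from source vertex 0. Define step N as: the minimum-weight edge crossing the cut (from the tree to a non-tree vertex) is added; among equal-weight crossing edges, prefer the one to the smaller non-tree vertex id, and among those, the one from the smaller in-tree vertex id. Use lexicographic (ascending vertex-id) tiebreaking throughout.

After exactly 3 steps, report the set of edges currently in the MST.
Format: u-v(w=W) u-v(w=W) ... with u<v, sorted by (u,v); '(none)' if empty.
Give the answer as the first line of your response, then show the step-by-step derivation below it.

0-6(w=8) 3-6(w=8) 3-7(w=2)

step 1: add edge 0-6 (w=8); MST = {0-6(w=8)}
step 2: add edge 3-6 (w=8); MST = {0-6(w=8) 3-6(w=8)}
step 3: add edge 3-7 (w=2); MST = {0-6(w=8) 3-6(w=8) 3-7(w=2)}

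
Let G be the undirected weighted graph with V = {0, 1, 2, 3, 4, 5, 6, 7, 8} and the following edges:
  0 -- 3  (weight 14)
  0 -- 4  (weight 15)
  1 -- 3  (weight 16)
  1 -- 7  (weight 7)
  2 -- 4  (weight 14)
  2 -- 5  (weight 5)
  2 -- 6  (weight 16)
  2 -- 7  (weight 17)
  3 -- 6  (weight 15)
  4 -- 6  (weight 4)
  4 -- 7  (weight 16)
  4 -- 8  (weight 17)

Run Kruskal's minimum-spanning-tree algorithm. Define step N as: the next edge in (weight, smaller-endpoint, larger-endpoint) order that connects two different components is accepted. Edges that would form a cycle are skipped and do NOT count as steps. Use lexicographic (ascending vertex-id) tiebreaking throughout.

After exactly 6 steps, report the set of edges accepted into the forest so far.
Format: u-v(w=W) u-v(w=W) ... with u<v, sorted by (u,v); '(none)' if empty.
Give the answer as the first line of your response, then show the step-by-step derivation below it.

0-3(w=14) 0-4(w=15) 1-7(w=7) 2-4(w=14) 2-5(w=5) 4-6(w=4)

step 1: add edge 4-6 (w=4); MST = {4-6(w=4)}
step 2: add edge 2-5 (w=5); MST = {2-5(w=5) 4-6(w=4)}
step 3: add edge 1-7 (w=7); MST = {1-7(w=7) 2-5(w=5) 4-6(w=4)}
step 4: add edge 0-3 (w=14); MST = {0-3(w=14) 1-7(w=7) 2-5(w=5) 4-6(w=4)}
step 5: add edge 2-4 (w=14); MST = {0-3(w=14) 1-7(w=7) 2-4(w=14) 2-5(w=5) 4-6(w=4)}
step 6: add edge 0-4 (w=15); MST = {0-3(w=14) 0-4(w=15) 1-7(w=7) 2-4(w=14) 2-5(w=5) 4-6(w=4)}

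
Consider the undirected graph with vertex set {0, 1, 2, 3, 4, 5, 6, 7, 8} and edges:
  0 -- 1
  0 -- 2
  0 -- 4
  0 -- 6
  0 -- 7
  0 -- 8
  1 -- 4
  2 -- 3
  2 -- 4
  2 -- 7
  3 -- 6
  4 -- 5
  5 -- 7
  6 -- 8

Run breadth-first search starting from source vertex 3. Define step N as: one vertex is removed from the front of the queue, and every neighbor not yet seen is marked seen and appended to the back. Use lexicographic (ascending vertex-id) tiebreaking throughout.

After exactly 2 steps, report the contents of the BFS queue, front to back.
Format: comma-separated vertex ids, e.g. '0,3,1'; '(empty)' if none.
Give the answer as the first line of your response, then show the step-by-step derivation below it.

6,0,4,7

step 1: dequeue 3; queue=[2,6]; order=3
step 2: dequeue 2; queue=[6,0,4,7]; order=3,2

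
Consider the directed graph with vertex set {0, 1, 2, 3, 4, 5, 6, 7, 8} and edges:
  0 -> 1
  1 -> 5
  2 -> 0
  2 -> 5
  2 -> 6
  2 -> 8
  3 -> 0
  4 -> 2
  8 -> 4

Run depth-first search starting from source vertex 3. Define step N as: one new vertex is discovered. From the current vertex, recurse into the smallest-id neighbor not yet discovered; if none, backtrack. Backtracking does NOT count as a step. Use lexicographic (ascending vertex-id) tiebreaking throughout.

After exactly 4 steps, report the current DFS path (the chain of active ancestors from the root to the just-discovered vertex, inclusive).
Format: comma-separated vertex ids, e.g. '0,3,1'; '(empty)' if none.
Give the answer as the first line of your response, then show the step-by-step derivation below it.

3,0,1,5

step 1: discover 3; path=3; order=3
step 2: discover 0; path=3>0; order=3,0
step 3: discover 1; path=3>0>1; order=3,0,1
step 4: discover 5; path=3>0>1>5; order=3,0,1,5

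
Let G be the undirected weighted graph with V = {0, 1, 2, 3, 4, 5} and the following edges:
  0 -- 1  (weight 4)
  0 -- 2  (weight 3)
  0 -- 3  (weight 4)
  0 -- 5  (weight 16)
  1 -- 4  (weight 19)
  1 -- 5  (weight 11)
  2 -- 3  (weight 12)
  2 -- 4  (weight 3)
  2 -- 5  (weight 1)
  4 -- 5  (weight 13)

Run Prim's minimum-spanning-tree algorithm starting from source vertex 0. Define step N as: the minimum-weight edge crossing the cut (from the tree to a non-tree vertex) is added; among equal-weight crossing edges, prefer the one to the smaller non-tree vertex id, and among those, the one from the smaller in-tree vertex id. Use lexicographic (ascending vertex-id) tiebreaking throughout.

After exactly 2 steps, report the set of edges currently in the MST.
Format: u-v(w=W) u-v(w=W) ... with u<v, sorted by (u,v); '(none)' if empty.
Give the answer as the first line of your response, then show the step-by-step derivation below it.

0-2(w=3) 2-5(w=1)

step 1: add edge 0-2 (w=3); MST = {0-2(w=3)}
step 2: add edge 2-5 (w=1); MST = {0-2(w=3) 2-5(w=1)}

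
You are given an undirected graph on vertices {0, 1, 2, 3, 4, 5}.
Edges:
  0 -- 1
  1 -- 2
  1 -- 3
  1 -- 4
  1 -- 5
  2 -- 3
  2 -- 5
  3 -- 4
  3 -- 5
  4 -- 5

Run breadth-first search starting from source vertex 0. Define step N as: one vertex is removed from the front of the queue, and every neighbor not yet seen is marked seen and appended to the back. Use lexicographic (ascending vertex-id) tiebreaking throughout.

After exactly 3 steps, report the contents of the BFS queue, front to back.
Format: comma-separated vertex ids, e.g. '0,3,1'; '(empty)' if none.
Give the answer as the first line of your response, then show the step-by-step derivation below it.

3,4,5

step 1: dequeue 0; queue=[1]; order=0
step 2: dequeue 1; queue=[2,3,4,5]; order=0,1
step 3: dequeue 2; queue=[3,4,5]; order=0,1,2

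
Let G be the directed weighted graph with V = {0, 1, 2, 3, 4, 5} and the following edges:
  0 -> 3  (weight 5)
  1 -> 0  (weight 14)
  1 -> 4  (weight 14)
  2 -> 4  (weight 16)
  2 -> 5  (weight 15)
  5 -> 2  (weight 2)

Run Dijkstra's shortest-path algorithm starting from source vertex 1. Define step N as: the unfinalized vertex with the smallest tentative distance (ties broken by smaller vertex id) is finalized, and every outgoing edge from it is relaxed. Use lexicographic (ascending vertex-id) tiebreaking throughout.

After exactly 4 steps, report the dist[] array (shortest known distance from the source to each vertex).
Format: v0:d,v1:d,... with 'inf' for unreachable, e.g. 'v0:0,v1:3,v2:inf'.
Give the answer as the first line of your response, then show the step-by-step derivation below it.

v0:14,v1:0,v2:inf,v3:19,v4:14,v5:inf

step 1: dist = v0:14,v1:0,v2:inf,v3:inf,v4:14,v5:inf
step 2: dist = v0:14,v1:0,v2:inf,v3:19,v4:14,v5:inf
step 3: dist = v0:14,v1:0,v2:inf,v3:19,v4:14,v5:inf
step 4: dist = v0:14,v1:0,v2:inf,v3:19,v4:14,v5:inf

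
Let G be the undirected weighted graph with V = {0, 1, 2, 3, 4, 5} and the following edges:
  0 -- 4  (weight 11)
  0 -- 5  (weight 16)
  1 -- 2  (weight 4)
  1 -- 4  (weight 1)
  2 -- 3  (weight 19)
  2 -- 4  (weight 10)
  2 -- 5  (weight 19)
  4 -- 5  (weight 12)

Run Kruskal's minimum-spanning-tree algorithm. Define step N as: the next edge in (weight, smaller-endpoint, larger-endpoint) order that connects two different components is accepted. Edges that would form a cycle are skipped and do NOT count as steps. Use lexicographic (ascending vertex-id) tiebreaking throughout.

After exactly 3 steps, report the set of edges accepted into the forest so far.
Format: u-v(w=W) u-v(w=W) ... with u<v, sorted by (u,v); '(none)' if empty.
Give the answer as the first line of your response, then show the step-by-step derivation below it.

0-4(w=11) 1-2(w=4) 1-4(w=1)

step 1: add edge 1-4 (w=1); MST = {1-4(w=1)}
step 2: add edge 1-2 (w=4); MST = {1-2(w=4) 1-4(w=1)}
step 3: add edge 0-4 (w=11); MST = {0-4(w=11) 1-2(w=4) 1-4(w=1)}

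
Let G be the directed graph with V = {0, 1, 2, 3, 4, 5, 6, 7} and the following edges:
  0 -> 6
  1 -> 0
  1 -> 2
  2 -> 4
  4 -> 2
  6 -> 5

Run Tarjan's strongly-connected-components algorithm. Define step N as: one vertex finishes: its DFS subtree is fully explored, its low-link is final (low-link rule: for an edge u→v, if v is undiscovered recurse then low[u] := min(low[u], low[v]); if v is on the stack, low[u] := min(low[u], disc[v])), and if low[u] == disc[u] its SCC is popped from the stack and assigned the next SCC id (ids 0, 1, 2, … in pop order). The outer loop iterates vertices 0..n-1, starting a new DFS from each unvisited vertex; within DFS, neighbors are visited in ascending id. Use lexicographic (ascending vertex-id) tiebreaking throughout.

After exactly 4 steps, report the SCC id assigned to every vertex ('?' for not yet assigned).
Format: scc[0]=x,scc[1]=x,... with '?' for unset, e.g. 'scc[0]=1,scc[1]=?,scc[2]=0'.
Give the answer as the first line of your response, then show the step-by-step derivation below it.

scc[0]=2,scc[1]=?,scc[2]=?,scc[3]=?,scc[4]=?,scc[5]=0,scc[6]=1,scc[7]=?

step 1: low=(low[0]=0,low[1]=?,low[2]=?,low[3]=?,low[4]=?,low[5]=2,low[6]=1,low[7]=?); scc=(scc[0]=?,scc[1]=?,scc[2]=?,scc[3]=?,scc[4]=?,scc[5]=0,scc[6]=?,scc[7]=?)
step 2: low=(low[0]=0,low[1]=?,low[2]=?,low[3]=?,low[4]=?,low[5]=2,low[6]=1,low[7]=?); scc=(scc[0]=?,scc[1]=?,scc[2]=?,scc[3]=?,scc[4]=?,scc[5]=0,scc[6]=1,scc[7]=?)
step 3: low=(low[0]=0,low[1]=?,low[2]=?,low[3]=?,low[4]=?,low[5]=2,low[6]=1,low[7]=?); scc=(scc[0]=2,scc[1]=?,scc[2]=?,scc[3]=?,scc[4]=?,scc[5]=0,scc[6]=1,scc[7]=?)
step 4: low=(low[0]=0,low[1]=3,low[2]=4,low[3]=?,low[4]=4,low[5]=2,low[6]=1,low[7]=?); scc=(scc[0]=2,scc[1]=?,scc[2]=?,scc[3]=?,scc[4]=?,scc[5]=0,scc[6]=1,scc[7]=?)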